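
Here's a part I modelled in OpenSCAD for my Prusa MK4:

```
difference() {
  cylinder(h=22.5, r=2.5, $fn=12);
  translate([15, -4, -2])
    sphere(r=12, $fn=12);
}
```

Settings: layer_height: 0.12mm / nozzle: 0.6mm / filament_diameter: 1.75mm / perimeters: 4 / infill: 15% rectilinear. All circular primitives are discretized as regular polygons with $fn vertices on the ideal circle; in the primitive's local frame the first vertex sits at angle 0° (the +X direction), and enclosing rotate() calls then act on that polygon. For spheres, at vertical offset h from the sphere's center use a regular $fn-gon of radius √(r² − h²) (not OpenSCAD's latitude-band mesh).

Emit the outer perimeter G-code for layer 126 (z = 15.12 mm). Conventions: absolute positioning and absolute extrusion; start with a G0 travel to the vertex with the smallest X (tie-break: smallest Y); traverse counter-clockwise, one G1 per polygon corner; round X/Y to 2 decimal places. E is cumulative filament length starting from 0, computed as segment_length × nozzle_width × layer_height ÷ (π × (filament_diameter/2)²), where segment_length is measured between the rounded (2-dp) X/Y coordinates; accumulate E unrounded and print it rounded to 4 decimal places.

At z = 15.12 mm: the r=2.5 cylinder gives a regular 12-gon of circumradius 2.5 (constant along its height); the sphere at (15, -4) is absent (|z−center|=17.120 > r=12); After the difference (first − rest): none of the subtracted shapes is present at this height, so the r=2.5 cylinder is unchanged — 1 connected region. The outline is a single polygon with 12 vertices. Extrusion per mm of travel: 0.6 × 0.12 / (π × 0.875²) = 0.029934. Accumulating E over each segment gives final E = 0.4654.

G0 X-2.50 Y0.00 Z15.12
G1 X-2.17 Y-1.25 E0.0387
G1 X-1.25 Y-2.17 E0.0776
G1 X0.00 Y-2.50 E0.1163
G1 X1.25 Y-2.17 E0.1550
G1 X2.17 Y-1.25 E0.1940
G1 X2.50 Y0.00 E0.2327
G1 X2.17 Y1.25 E0.2714
G1 X1.25 Y2.17 E0.3103
G1 X0.00 Y2.50 E0.3490
G1 X-1.25 Y2.17 E0.3877
G1 X-2.17 Y1.25 E0.4267
G1 X-2.50 Y0.00 E0.4654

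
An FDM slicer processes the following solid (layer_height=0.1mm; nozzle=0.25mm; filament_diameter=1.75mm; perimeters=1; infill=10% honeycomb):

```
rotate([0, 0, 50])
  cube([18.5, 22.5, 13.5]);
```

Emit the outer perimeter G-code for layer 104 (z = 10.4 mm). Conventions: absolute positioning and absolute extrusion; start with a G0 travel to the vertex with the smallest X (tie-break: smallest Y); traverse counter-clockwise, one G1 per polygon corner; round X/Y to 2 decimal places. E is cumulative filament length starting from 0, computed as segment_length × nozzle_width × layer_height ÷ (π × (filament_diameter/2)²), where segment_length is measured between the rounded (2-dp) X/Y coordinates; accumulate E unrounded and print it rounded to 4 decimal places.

At z = 10.4 mm: the cube is present — its section is the full 18.5×22.5 rectangle; (whole slice rotated 50° about Z — lengths, areas and connectivity unchanged). The outline is a single polygon with 4 vertices. Extrusion per mm of travel: 0.25 × 0.1 / (π × 0.875²) = 0.010394. Accumulating E over each segment gives final E = 0.8523.

G0 X-17.24 Y14.46 Z10.40
G1 X0.00 Y0.00 E0.2339
G1 X11.89 Y14.17 E0.4261
G1 X-5.34 Y28.63 E0.6599
G1 X-17.24 Y14.46 E0.8523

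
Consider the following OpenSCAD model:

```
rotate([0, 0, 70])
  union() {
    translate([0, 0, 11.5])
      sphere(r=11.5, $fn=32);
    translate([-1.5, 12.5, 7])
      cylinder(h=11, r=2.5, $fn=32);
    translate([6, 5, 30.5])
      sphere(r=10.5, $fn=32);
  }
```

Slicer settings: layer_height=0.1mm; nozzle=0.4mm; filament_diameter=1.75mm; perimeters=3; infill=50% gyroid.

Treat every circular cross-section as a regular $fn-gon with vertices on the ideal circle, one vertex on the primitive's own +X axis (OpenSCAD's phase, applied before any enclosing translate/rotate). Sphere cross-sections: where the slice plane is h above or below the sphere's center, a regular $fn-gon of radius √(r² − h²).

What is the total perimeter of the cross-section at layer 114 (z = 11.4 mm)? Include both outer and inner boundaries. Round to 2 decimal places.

At z = 11.4 mm: the r=11.5 sphere slices to a regular 32-gon of circumradius 11.500 (√(r²−h²) with h=0.1 from center) (perimeter = 2·32·11.500·sin(180°/32) = 72.14 mm); the r=2.5 cylinder at (-1.5, 12.5) contributes a regular 32-gon of circumradius 2.5 (perimeter = 2·32·2.500·sin(180°/32) = 15.68 mm); the sphere at (6, 5) is absent (|z−center|=19.100 > r=10.5); Taking the union: the regions partially overlap (shared area 4.04 mm²), so the edge portions inside another operand are dropped and the merged outline is re-measured after clipping — boundary = 78.57 mm; (whole slice rotated 70° about Z — lengths, areas and connectivity unchanged). Overall, the cross-section is a single solid region. Total boundary length (outer) = 78.57 mm.

78.57 mm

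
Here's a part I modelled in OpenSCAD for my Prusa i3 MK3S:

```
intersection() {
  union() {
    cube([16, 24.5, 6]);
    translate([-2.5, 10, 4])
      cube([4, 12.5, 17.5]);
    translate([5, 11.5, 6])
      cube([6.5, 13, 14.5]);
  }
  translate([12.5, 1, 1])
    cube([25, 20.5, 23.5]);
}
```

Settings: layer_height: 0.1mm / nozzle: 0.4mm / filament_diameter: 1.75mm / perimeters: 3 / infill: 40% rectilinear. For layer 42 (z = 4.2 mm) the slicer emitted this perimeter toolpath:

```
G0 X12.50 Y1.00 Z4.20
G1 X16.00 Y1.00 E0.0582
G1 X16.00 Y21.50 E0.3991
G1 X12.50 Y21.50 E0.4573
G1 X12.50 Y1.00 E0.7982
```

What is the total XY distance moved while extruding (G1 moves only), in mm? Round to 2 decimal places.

48.00 mm

Sum the Euclidean lengths of each G1 segment: total = 48.00 mm.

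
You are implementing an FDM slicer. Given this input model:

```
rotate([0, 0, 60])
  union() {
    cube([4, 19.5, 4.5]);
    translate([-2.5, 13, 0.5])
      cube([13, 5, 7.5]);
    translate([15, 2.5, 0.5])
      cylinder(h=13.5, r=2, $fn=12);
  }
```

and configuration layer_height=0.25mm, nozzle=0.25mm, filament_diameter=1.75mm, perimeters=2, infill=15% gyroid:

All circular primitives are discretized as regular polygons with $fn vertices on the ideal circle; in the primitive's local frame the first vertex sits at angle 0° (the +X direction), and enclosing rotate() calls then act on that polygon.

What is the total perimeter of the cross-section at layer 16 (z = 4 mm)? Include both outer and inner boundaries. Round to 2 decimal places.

77.42 mm

At z = 4 mm: the cube is present — its section is the full 4×19.5 rectangle (perimeter 47.00 mm); the cube at (-2.5, 13) (footprint 13×5) is included at this height (perimeter 36.00 mm); the r=2 cylinder at (15, 2.5) contributes a regular 12-gon of circumradius 2 (perimeter = 2·12·2.000·sin(180°/12) = 12.42 mm); Merging all regions: the regions partially overlap (shared area 20.00 mm²), so the edge portions inside another operand are dropped and the merged outline is re-measured after clipping — boundary = 77.42 mm; (whole slice rotated 60° about Z — lengths, areas and connectivity unchanged). Overall, the cross-section has 2 separate islands. Total boundary length (outer) = 77.42 mm.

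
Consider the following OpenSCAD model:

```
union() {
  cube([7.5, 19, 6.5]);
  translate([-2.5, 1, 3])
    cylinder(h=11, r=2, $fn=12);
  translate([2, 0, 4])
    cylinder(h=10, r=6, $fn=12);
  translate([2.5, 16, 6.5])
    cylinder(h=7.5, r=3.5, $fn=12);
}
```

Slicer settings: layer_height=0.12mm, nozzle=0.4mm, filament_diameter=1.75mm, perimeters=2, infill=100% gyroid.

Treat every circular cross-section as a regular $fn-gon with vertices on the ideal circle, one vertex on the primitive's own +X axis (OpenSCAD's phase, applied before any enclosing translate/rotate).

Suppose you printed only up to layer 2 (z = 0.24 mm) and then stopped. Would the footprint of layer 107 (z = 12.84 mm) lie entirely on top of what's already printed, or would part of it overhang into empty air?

part overhangs

Compare the two slices. At z = 0.24: the cube is present — its section is the full 7.5×19 rectangle (area 142.50 mm²); the cylinder at (-2.5, 1) is not intersected at this z (z outside [3, 14]); the cylinder at (2, 0) is not intersected at this z (z outside [4, 14]); the cylinder at (2.5, 16) is not intersected at this z (z outside [6.5, 14]); Merging all regions: only the 7.5×19 cube is present, so the union is just that shape — area = 142.50 mm². At z = 12.84: the cube is not intersected at this z (z outside [0, 6.5]); the cylinder at (-2.5, 1): section is a regular 12-gon, circumradius r=2 (area = (12/2)·2.000²·sin(360°/12) = 12.00 mm²); the r=6 cylinder at (2, 0) gives a regular 12-gon of circumradius 6 (constant along its height) (area = (12/2)·6.000²·sin(360°/12) = 108.00 mm²); the cylinder at (2.5, 16): section is a regular 12-gon, circumradius r=3.5 (area = (12/2)·3.500²·sin(360°/12) = 36.75 mm²); Merging all regions: the regions partially overlap — summed areas 156.75 mm² minus the doubly-counted overlap 10.32 mm² gives 146.43 mm² — area = 146.43 mm². Checking containment: at z = 12.84 the cross-section extends beyond the z = 0.24 cross-section by about 75.57 mm².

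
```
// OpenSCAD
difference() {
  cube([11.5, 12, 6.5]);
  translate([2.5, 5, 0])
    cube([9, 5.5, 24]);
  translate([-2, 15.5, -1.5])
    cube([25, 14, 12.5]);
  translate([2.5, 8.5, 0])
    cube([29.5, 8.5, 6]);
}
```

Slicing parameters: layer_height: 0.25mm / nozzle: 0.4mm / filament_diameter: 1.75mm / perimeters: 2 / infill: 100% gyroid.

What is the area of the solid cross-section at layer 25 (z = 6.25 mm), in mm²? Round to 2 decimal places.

At z = 6.25 mm: the cube is present — its section is the full 11.5×12 rectangle (area 138.00 mm²); the cube at (2.5, 5) (footprint 9×5.5) is included at this height (area 49.50 mm²); the cube at (-2, 15.5) (footprint 25×14) is included at this height (area 350.00 mm²); the cube at (2.5, 8.5) is absent (z outside [0, 6]); Taking the first minus the rest: starting from the 11.5×12 cube (138.00 mm²), the 9×5.5 cube at (2.5, 5) lies inside it touching the edge (removes its full 49.50 mm²); the 25×14 cube at (-2, 15.5) misses the remaining region (no effect) — area = 88.50 mm². Overall, the cross-section is a single solid region. Net area = 88.50 mm².

88.50 mm²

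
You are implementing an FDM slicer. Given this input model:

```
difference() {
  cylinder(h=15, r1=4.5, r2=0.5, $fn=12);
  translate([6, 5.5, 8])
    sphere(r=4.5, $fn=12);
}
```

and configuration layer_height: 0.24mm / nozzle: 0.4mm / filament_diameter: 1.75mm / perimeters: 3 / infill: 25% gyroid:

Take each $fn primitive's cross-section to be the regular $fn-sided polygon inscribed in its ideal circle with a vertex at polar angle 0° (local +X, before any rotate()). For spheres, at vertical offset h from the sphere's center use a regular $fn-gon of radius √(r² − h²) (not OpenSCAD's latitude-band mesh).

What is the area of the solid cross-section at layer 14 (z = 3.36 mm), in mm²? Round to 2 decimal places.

38.97 mm²

At z = 3.36 mm: the cone (r1=4.5→r2=0.5) has section circumradius 3.604 here — a regular 12-gon (area = (12/2)·3.604²·sin(360°/12) = 38.97 mm²); the sphere at (6, 5.5) is absent (|z−center|=4.640 > r=4.5); Taking the first minus the rest: none of the subtracted shapes is present at this height, so the cone is unchanged — area = 38.97 mm². Overall, the cross-section is a single solid region. Net area = 38.97 mm².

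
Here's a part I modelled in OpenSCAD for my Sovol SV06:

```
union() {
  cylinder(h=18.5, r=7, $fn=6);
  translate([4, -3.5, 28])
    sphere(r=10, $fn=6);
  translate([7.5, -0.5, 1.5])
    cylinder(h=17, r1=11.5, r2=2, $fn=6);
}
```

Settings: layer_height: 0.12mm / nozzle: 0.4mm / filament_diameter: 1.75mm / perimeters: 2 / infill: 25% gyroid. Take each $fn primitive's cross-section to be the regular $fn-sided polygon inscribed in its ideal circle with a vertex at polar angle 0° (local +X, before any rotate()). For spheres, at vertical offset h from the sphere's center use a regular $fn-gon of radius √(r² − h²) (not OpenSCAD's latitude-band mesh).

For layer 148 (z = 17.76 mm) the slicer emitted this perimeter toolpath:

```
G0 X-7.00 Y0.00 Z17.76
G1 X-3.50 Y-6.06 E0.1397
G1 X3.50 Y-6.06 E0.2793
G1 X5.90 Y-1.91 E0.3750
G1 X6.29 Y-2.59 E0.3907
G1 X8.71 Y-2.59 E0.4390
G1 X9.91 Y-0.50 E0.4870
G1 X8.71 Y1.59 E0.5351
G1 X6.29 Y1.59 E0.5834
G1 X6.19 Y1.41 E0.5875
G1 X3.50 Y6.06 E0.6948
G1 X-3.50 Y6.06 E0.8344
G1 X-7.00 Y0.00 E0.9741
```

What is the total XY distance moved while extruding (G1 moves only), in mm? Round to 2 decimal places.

48.81 mm

Sum the Euclidean lengths of each G1 segment: total = 48.81 mm.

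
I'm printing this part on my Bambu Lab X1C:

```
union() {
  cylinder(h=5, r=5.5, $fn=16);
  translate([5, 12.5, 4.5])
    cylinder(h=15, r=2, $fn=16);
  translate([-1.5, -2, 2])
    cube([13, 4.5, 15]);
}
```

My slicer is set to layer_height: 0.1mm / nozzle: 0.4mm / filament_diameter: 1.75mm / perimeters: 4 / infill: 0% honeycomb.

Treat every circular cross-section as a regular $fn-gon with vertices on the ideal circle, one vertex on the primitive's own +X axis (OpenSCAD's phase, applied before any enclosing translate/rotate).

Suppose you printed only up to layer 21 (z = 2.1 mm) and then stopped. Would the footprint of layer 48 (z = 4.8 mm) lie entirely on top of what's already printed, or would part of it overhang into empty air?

part overhangs

Compare the two slices. At z = 2.1: the cylinder: section is a regular 16-gon, circumradius r=5.5 (area = (16/2)·5.500²·sin(360°/16) = 92.61 mm²); the cylinder at (5, 12.5) is not intersected at this z (z outside [4.5, 19.5]); the cube at (-1.5, -2) (footprint 13×4.5) is included at this height (area 58.50 mm²); Combining (union): the regions partially overlap — summed areas 151.11 mm² minus the doubly-counted overlap 30.44 mm² gives 120.67 mm² — area = 120.67 mm². At z = 4.8: the cylinder: section is a regular 16-gon, circumradius r=5.5 (area = (16/2)·5.500²·sin(360°/16) = 92.61 mm²); the cylinder at (5, 12.5): section is a regular 16-gon, circumradius r=2 (area = (16/2)·2.000²·sin(360°/16) = 12.25 mm²); the cube at (-1.5, -2) is present — its section is the full 13×4.5 rectangle (area 58.50 mm²); Combining (union): the regions partially overlap — summed areas 163.36 mm² minus the doubly-counted overlap 30.44 mm² gives 132.91 mm² — area = 132.91 mm². Checking containment: at z = 4.8 the cross-section extends beyond the z = 2.1 cross-section by about 12.25 mm².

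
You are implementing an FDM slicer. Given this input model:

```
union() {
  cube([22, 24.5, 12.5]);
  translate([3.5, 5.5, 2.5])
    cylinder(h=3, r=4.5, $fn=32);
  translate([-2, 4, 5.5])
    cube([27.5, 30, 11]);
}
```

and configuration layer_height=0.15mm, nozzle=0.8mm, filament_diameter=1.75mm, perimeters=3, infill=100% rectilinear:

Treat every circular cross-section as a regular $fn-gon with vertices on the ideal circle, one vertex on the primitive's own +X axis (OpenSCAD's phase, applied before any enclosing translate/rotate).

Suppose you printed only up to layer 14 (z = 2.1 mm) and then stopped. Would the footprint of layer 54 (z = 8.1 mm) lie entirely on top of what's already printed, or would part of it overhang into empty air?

Compare the two slices. At z = 2.1: the cube is present — its section is the full 22×24.5 rectangle (area 539.00 mm²); the cylinder at (3.5, 5.5) is absent (z outside [2.5, 5.5]); the cube at (-2, 4) does not reach this height (z outside [5.5, 16.5]); Merging all regions: only the 22×24.5 cube is present, so the union is just that shape — area = 539.00 mm². At z = 8.1: the cube is present — its section is the full 22×24.5 rectangle (area 539.00 mm²); the cylinder at (3.5, 5.5) is absent (z outside [2.5, 5.5]); the cube at (-2, 4) is present — its section is the full 27.5×30 rectangle (area 825.00 mm²); Merging all regions: the regions partially overlap — summed areas 1364.00 mm² minus the doubly-counted overlap 451.00 mm² gives 913.00 mm² — area = 913.00 mm². Checking containment: at z = 8.1 the cross-section extends beyond the z = 2.1 cross-section by about 374.00 mm².

part overhangs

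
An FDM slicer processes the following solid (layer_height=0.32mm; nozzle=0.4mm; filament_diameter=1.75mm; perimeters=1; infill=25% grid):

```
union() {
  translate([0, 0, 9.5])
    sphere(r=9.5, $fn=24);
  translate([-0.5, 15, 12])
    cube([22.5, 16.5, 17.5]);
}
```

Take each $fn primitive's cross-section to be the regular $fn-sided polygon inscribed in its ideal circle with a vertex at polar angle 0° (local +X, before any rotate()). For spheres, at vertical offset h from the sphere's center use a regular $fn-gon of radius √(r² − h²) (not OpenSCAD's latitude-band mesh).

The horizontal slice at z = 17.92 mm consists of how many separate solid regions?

2

At z = 17.92 mm: the r=9.5 sphere slices to a regular 24-gon of circumradius 4.399 (√(r²−h²) with h=8.42 from center); the cube at (-0.5, 15) (footprint 22.5×16.5) is included at this height; Merging all regions: the 2 present regions are separate (no shared area or edge), so areas and boundary lengths simply add and each stays a separate island — 2 connected regions. The result has 2 disconnected regions.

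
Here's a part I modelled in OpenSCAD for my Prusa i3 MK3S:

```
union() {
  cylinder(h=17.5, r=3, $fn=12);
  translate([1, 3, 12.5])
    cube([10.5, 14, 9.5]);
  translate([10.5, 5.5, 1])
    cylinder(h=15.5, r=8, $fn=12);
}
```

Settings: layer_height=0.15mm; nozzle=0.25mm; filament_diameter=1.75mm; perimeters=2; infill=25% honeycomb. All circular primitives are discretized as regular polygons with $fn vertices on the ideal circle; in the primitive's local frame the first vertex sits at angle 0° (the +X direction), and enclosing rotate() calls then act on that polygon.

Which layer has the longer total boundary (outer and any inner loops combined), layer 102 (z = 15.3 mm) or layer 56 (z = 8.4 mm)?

layer 102 (z = 15.3 mm)

Layer 102 (z = 15.3): the cylinder: section is a regular 12-gon, circumradius r=3 (perimeter = 2·12·3.000·sin(180°/12) = 18.63 mm); the 10.5×14 cube at (1, 3) contributes its full rectangle (perimeter 49.00 mm); the r=8 cylinder at (10.5, 5.5) gives a regular 12-gon of circumradius 8 (constant along its height) (perimeter = 2·12·8.000·sin(180°/12) = 49.69 mm); Taking the union: the regions partially overlap (shared area 77.53 mm²), so the edge portions inside another operand are dropped and the merged outline is re-measured after clipping — boundary = 82.72 mm. So its perimeter = 82.72 mm. Layer 56 (z = 8.4): the r=3 cylinder gives a regular 12-gon of circumradius 3 (constant along its height) (perimeter = 2·12·3.000·sin(180°/12) = 18.63 mm); the cube at (1, 3) does not reach this height (z outside [12.5, 22]); the r=8 cylinder at (10.5, 5.5) gives a regular 12-gon of circumradius 8 (constant along its height) (perimeter = 2·12·8.000·sin(180°/12) = 49.69 mm); Taking the union: the 2 present regions are separate (no shared area or edge), so areas and boundary lengths simply add and each stays a separate island — boundary = 68.33 mm. So its perimeter = 68.33 mm. Layer 102 is larger (82.72 vs 68.33 mm).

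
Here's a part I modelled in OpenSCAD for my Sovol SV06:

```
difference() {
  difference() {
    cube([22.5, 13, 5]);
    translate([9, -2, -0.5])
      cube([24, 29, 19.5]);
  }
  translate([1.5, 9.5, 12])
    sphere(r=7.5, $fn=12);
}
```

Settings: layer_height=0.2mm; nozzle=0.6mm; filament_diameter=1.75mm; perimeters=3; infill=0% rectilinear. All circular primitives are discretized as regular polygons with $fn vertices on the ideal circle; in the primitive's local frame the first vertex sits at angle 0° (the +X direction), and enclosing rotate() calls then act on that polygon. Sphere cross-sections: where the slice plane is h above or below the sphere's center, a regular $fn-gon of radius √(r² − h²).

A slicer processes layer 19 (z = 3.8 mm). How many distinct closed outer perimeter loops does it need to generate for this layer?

1

At z = 3.8 mm: the cube is present — its section is the full 22.5×13 rectangle; the cube at (9, -2) is present — its section is the full 24×29 rectangle; After the difference (first − rest): starting from the 22.5×13 cube, the 24×29 cube at (9, -2) partially overlaps it — only the 175.50 mm² overlap (of its 696.00 mm²) is removed, clipping the outline — 1 connected region; the sphere at (1.5, 9.5) is not intersected at this z (|z−center|=8.200 > r=7.5); After the difference (first − rest): none of the subtracted shapes is present at this height, so the result so far is unchanged — 1 connected region. The result has 1 disconnected region.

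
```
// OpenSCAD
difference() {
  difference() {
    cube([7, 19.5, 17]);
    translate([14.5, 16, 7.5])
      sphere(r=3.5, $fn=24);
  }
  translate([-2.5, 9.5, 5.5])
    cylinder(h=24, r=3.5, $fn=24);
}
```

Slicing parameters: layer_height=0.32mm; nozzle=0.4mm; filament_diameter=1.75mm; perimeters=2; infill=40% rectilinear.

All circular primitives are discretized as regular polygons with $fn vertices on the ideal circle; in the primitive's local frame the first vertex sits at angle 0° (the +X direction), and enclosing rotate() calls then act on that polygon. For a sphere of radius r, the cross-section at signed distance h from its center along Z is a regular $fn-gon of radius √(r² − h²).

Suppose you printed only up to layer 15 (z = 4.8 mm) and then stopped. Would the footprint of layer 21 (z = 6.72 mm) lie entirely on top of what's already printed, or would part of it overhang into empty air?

Compare the two slices. At z = 4.8: the 7×19.5 cube contributes its full rectangle (area 136.50 mm²); the sphere at (14.5, 16): section is a regular 24-gon, circumradius = √(r²−h²) = √(3.5²−2.7²) = 2.227 (area = (24/2)·2.227²·sin(360°/24) = 15.40 mm²); Taking the first minus the rest: starting from the 7×19.5 cube (136.50 mm²), the r=3.5 sphere at (14.5, 16) misses the remaining region (no effect) — area = 136.50 mm²; the cylinder at (-2.5, 9.5) does not reach this height (z outside [5.5, 29.5]); Subtracting the remaining from the first: none of the subtracted shapes is present at this height, so that combined region is unchanged — area = 136.50 mm². At z = 6.72: the 7×19.5 cube contributes its full rectangle (area 136.50 mm²); the r=3.5 sphere at (14.5, 16) contributes a regular 24-gon of circumradius √(3.5²−0.78²) = 3.412 (area = (24/2)·3.412²·sin(360°/24) = 36.16 mm²); Taking the first minus the rest: starting from the 7×19.5 cube (136.50 mm²), the r=3.5 sphere at (14.5, 16) misses the remaining region (no effect) — area = 136.50 mm²; the r=3.5 cylinder at (-2.5, 9.5) gives a regular 24-gon of circumradius 3.5 (constant along its height) (area = (24/2)·3.500²·sin(360°/24) = 38.05 mm²); Taking the first minus the rest: starting from that combined region (136.50 mm²), the r=3.5 cylinder at (-2.5, 9.5) partially overlaps it — only the 3.26 mm² overlap (of its 38.05 mm²) is removed, clipping the outline — area = 133.24 mm². Checking containment: the cross-section at z = 6.72 is a subset of the cross-section at z = 4.8.

entirely on top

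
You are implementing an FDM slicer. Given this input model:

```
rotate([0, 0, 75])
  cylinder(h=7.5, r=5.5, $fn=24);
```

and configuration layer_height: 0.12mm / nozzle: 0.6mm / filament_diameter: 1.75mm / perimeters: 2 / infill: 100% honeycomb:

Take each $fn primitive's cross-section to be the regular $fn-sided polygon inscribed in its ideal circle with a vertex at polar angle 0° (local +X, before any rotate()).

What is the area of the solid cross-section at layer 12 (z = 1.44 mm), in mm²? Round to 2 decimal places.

At z = 1.44 mm: the r=5.5 cylinder gives a regular 24-gon of circumradius 5.5 (constant along its height) (area = (24/2)·5.500²·sin(360°/24) = 93.95 mm²); (rotated 75° about Z; rotation is an isometry so areas/perimeters/island counts are preserved). Overall, the cross-section is a single solid region. Net area = 93.95 mm².

93.95 mm²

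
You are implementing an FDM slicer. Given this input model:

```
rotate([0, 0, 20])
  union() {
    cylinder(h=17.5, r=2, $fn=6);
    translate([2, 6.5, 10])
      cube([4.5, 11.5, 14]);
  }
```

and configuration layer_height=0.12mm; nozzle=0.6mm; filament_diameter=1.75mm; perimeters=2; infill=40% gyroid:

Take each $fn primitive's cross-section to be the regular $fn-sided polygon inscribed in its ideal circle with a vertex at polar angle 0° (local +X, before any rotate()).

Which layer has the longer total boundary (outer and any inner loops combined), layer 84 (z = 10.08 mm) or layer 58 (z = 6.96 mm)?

layer 84 (z = 10.08 mm)

Layer 84 (z = 10.08): the cylinder: section is a regular 6-gon, circumradius r=2 (perimeter = 2·6·2.000·sin(180°/6) = 12.00 mm); the cube at (2, 6.5) is present — its section is the full 4.5×11.5 rectangle (perimeter 32.00 mm); Combining (union): the 2 present regions are separate (no shared area or edge), so areas and boundary lengths simply add and each stays a separate island — boundary = 44.00 mm; (rotated 20° about Z; rotation is an isometry so areas/perimeters/island counts are preserved). So its perimeter = 44.00 mm. Layer 58 (z = 6.96): the cylinder: section is a regular 6-gon, circumradius r=2 (perimeter = 2·6·2.000·sin(180°/6) = 12.00 mm); the cube at (2, 6.5) is absent (z outside [10, 24]); Taking the union: only the r=2 cylinder is present, so the union is just that shape — boundary = 12.00 mm; (whole slice rotated 20° about Z — lengths, areas and connectivity unchanged). So its perimeter = 12.00 mm. Layer 84 is larger (44.00 vs 12.00 mm).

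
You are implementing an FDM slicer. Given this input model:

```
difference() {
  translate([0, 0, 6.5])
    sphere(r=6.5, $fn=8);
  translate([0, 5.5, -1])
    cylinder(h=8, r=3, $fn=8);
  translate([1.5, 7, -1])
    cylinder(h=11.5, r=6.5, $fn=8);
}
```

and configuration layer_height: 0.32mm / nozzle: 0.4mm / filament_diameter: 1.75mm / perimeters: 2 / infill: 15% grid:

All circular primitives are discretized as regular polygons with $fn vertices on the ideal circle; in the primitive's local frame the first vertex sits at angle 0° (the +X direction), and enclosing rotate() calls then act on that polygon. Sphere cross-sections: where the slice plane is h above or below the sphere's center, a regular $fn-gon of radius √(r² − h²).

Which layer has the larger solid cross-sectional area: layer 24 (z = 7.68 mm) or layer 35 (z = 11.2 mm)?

layer 24 (z = 7.68 mm)

Layer 24 (z = 7.68): the sphere: section is a regular 8-gon, circumradius = √(r²−h²) = √(6.5²−1.18²) = 6.392 (area = (8/2)·6.392²·sin(360°/8) = 115.56 mm²); the cylinder at (0, 5.5) is not intersected at this z (z outside [-1, 7]); the cylinder at (1.5, 7): section is a regular 8-gon, circumradius r=6.5 (area = (8/2)·6.500²·sin(360°/8) = 119.50 mm²); Subtracting the remaining from the first: starting from the r=6.5 sphere (115.56 mm²), the r=6.5 cylinder at (1.5, 7) partially overlaps it — only the 35.04 mm² overlap (of its 119.50 mm²) is removed, clipping the outline — area = 80.52 mm². So its area = 80.52 mm². Layer 35 (z = 11.2): the sphere: section is a regular 8-gon, circumradius = √(r²−h²) = √(6.5²−4.7²) = 4.490 (area = (8/2)·4.490²·sin(360°/8) = 57.02 mm²); the cylinder at (0, 5.5) is absent (z outside [-1, 7]); the cylinder at (1.5, 7) does not reach this height (z outside [-1, 10.5]); Taking the first minus the rest: none of the subtracted shapes is present at this height, so the r=6.5 sphere is unchanged — area = 57.02 mm². So its area = 57.02 mm². Layer 24 is larger (80.52 vs 57.02 mm²).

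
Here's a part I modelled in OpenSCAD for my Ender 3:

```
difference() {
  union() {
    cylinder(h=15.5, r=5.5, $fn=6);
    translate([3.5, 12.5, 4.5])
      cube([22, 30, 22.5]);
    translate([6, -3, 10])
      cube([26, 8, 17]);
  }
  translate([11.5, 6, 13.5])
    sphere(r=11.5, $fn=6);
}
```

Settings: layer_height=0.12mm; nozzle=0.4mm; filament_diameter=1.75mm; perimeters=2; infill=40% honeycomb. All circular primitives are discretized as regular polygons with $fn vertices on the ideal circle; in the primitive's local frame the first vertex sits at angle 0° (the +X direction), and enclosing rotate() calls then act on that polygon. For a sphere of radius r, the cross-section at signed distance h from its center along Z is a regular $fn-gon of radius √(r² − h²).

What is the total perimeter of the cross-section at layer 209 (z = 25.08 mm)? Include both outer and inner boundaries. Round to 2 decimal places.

At z = 25.08 mm: the cylinder is absent (z outside [0, 15.5]); the cube at (3.5, 12.5) (footprint 22×30) is included at this height (perimeter 104.00 mm); the cube at (6, -3) is present — its section is the full 26×8 rectangle (perimeter 68.00 mm); Combining (union): the 2 present regions are separate (no shared area or edge), so areas and boundary lengths simply add and each stays a separate island — boundary = 172.00 mm; the sphere at (11.5, 6) is not intersected at this z (|z−center|=11.580 > r=11.5); Subtracting the remaining from the first: none of the subtracted shapes is present at this height, so the result so far is unchanged — boundary = 172.00 mm. Overall, the cross-section has 2 separate islands. Total boundary length (outer) = 172.00 mm.

172.00 mm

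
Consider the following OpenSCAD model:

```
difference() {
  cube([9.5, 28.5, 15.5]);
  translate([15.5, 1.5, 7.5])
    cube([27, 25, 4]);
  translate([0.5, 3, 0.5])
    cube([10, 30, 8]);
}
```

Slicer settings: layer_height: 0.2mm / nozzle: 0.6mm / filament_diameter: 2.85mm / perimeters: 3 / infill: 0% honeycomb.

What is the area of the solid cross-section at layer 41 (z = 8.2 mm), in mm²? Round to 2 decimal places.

41.25 mm²

At z = 8.2 mm: the cube (footprint 9.5×28.5) is included at this height (area 270.75 mm²); the cube at (15.5, 1.5) is present — its section is the full 27×25 rectangle (area 675.00 mm²); the cube at (0.5, 3) (footprint 10×30) is included at this height (area 300.00 mm²); Subtracting the remaining from the first: starting from the 9.5×28.5 cube (270.75 mm²), the 27×25 cube at (15.5, 1.5) misses the remaining region (no effect); the 10×30 cube at (0.5, 3) partially overlaps it — only the 229.50 mm² overlap (of its 300.00 mm²) is removed, clipping the outline — area = 41.25 mm². Overall, the cross-section is a single solid region. Net area = 41.25 mm².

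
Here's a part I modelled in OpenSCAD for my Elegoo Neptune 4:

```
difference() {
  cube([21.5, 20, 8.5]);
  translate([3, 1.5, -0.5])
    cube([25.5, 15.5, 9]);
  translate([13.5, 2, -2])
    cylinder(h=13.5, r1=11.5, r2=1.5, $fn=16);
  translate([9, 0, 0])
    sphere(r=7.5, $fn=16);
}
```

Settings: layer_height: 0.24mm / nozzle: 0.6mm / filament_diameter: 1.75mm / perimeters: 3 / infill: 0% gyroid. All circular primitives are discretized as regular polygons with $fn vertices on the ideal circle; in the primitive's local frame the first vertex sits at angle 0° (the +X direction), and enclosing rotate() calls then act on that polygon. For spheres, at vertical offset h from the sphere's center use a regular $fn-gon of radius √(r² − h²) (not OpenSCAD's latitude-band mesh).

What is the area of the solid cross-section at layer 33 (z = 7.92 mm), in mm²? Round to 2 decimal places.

131.62 mm²

At z = 7.92 mm: the cube (footprint 21.5×20) is included at this height (area 430.00 mm²); the cube at (3, 1.5) (footprint 25.5×15.5) is included at this height (area 395.25 mm²); the cone at (13.5, 2): at t=0.735 of its height the radius interpolates to r₁+(r₂−r₁)t = 4.152, giving a regular 16-gon of that circumradius (area = (16/2)·4.152²·sin(360°/16) = 52.77 mm²); the sphere at (9, 0) is not intersected at this z (|z−center|=7.920 > r=7.5); Subtracting the remaining from the first: starting from the 21.5×20 cube (430.00 mm²), the 25.5×15.5 cube at (3, 1.5) partially overlaps it — only the 286.75 mm² overlap (of its 395.25 mm²) is removed, clipping the outline; the cone at (13.5, 2) partially overlaps it — only the 11.63 mm² overlap (of its 52.77 mm²) is removed, clipping the outline — area = 131.62 mm². Overall, the cross-section has 2 separate islands. Net area = 131.62 mm².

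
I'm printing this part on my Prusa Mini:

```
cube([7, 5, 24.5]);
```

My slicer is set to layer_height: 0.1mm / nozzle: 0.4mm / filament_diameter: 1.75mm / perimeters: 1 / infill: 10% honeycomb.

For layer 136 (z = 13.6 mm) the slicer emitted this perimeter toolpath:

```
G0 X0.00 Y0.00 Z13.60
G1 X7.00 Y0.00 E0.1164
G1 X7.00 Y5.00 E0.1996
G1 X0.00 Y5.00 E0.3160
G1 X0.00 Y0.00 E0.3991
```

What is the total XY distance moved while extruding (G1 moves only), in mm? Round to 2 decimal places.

Sum the Euclidean lengths of each G1 segment: total = 24.00 mm.

24.00 mm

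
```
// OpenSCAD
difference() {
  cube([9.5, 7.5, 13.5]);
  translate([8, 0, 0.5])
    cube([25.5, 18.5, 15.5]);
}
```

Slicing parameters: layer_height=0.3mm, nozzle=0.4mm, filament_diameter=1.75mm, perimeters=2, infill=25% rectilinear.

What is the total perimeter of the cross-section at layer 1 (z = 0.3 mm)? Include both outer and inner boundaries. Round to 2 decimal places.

34.00 mm

At z = 0.3 mm: the 9.5×7.5 cube contributes its full rectangle (perimeter 34.00 mm); the cube at (8, 0) does not reach this height (z outside [0.5, 16]); Taking the first minus the rest: none of the subtracted shapes is present at this height, so the 9.5×7.5 cube is unchanged — boundary = 34.00 mm. Overall, the cross-section is a single solid region. Total boundary length (outer) = 34.00 mm.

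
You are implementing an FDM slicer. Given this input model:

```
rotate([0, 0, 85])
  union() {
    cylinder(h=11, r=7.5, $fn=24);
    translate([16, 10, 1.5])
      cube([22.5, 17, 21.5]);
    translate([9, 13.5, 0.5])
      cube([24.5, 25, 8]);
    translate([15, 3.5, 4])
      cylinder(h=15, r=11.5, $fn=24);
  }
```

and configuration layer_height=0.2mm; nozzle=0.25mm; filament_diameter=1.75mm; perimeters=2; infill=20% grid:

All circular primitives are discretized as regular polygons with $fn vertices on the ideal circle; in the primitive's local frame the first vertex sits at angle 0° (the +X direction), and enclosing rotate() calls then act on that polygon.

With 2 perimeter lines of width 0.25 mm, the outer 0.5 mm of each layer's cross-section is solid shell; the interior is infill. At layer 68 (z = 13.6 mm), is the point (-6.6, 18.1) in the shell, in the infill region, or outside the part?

infill

At z = 13.6 mm: the cylinder is absent (z outside [0, 11]); the 22.5×17 cube at (16, 10) contributes its full rectangle; the cube at (9, 13.5) is not intersected at this z (z outside [0.5, 8.5]); the cylinder at (15, 3.5): section is a regular 24-gon, circumradius r=11.5; Merging all regions: the regions partially overlap (shared area 27.64 mm²), so overlapping operands fuse into one piece — 1 connected region; (rotated 85° about Z; rotation is an isometry so areas/perimeters/island counts are preserved). Overall, the cross-section is a single solid region. Undo the 85° rotation: the query point maps to (17.456, 8.152) in the un-rotated model frame. The nearest boundary edge runs (15.00, 15.00)→(16.00, 14.87); distance from the point to it = 6.87 mm. The point is inside the cross-section and 6.87 mm from the nearest boundary — more than the 0.5 mm shell width (2 × 0.25), so it's in the infill interior.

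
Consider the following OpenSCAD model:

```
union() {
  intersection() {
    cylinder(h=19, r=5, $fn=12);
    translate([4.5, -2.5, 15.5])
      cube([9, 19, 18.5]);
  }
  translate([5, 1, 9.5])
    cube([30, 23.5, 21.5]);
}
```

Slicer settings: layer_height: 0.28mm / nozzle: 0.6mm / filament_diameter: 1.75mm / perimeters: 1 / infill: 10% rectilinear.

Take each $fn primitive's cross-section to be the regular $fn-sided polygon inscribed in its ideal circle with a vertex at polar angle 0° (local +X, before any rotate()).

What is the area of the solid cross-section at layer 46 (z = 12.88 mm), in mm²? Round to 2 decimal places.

At z = 12.88 mm: the r=5 cylinder gives a regular 12-gon of circumradius 5 (constant along its height) (area = (12/2)·5.000²·sin(360°/12) = 75.00 mm²); the cube at (4.5, -2.5) does not reach this height (z outside [15.5, 34]); After intersecting: at least one operand is absent at this height, so nothing remains; the cube at (5, 1) (footprint 30×23.5) is included at this height (area 705.00 mm²); Merging all regions: only the 30×23.5 cube at (5, 1) is present, so the union is just that shape — area = 705.00 mm². Overall, the cross-section is a single solid region. Net area = 705.00 mm².

705.00 mm²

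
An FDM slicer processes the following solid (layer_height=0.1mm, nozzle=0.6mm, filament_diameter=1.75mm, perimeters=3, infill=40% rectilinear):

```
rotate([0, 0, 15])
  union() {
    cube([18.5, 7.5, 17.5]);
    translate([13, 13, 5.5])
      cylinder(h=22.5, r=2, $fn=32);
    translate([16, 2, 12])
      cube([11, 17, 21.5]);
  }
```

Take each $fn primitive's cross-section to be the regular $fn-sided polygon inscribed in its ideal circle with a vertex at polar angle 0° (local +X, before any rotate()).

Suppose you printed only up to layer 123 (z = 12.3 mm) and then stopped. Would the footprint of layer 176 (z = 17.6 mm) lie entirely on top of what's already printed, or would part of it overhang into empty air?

entirely on top

Compare the two slices. At z = 12.3: the cube (footprint 18.5×7.5) is included at this height (area 138.75 mm²); the r=2 cylinder at (13, 13) gives a regular 32-gon of circumradius 2 (constant along its height) (area = (32/2)·2.000²·sin(360°/32) = 12.49 mm²); the cube at (16, 2) (footprint 11×17) is included at this height (area 187.00 mm²); Taking the union: the regions partially overlap — summed areas 338.24 mm² minus the doubly-counted overlap 13.75 mm² gives 324.49 mm² — area = 324.49 mm²; (rotated 15° about Z; rotation is an isometry so areas/perimeters/island counts are preserved). At z = 17.6: the cube is absent (z outside [0, 17.5]); the r=2 cylinder at (13, 13) gives a regular 32-gon of circumradius 2 (constant along its height) (area = (32/2)·2.000²·sin(360°/32) = 12.49 mm²); the cube at (16, 2) (footprint 11×17) is included at this height (area 187.00 mm²); Taking the union: the 2 present regions are separate (no shared area or edge), so areas and boundary lengths simply add and each stays a separate island — area = 199.49 mm²; (rotated 15° about Z; rotation is an isometry so areas/perimeters/island counts are preserved). Checking containment: the cross-section at z = 17.6 is a subset of the cross-section at z = 12.3.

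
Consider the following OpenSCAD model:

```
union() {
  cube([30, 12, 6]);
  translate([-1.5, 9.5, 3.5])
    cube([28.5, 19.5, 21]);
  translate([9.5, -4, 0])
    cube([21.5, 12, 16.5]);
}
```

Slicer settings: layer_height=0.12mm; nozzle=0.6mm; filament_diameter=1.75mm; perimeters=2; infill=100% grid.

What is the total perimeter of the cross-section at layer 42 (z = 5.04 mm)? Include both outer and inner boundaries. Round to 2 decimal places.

131.00 mm

At z = 5.04 mm: the cube (footprint 30×12) is included at this height (perimeter 84.00 mm); the 28.5×19.5 cube at (-1.5, 9.5) contributes its full rectangle (perimeter 96.00 mm); the cube at (9.5, -4) is present — its section is the full 21.5×12 rectangle (perimeter 67.00 mm); Taking the union: the regions partially overlap (shared area 231.50 mm²), so the edge portions inside another operand are dropped and the merged outline is re-measured after clipping — boundary = 131.00 mm. Overall, the cross-section is a single solid region. Total boundary length (outer) = 131.00 mm.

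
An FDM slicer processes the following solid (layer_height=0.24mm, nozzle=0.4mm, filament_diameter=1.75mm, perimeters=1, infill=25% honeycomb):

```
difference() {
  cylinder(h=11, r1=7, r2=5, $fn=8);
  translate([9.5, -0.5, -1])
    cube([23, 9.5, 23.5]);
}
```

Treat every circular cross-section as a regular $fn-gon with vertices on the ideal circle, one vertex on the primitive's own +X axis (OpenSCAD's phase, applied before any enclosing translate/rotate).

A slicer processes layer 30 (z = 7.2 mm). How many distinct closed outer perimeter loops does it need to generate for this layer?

1

At z = 7.2 mm: the cone contributes a regular 8-gon of circumradius 5.691 (interpolated between r1=7 and r2=5 at t=0.655); the 23×9.5 cube at (9.5, -0.5) contributes its full rectangle; Taking the first minus the rest: starting from the cone, the 23×9.5 cube at (9.5, -0.5) misses the remaining region (no effect) — 1 connected region. The result has 1 disconnected region.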